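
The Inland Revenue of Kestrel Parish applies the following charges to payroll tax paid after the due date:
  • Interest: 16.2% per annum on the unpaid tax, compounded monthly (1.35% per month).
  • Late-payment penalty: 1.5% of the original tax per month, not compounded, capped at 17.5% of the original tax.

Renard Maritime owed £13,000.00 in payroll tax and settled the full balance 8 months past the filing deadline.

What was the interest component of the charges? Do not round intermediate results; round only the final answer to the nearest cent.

£1,472.16

Interest: £13,000.00 × ((1 + 0.0135)^8 − 1) = £13,000.00 × 0.1132431… = £1,472.1607…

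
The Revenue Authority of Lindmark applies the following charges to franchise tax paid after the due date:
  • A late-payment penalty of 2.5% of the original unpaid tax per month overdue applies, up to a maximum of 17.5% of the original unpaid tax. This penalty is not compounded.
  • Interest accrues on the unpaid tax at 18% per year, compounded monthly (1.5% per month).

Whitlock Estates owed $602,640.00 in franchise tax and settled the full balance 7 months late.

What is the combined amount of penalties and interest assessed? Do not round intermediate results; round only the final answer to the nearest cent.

$171,658.94

Penalty (uncapped): 7 × 2.5% × $602,640.00 = $105,462.00; cap = 17.5% × $602,640.00 = $105,462.00 → penalty = $105,462.00
Interest: $602,640.00 × ((1 + 0.015)^7 − 1) = $602,640.00 × 0.1098449… = $66,196.9383…
Penalties + interest = $105,462.0000 + $66,196.9383… = $171,658.94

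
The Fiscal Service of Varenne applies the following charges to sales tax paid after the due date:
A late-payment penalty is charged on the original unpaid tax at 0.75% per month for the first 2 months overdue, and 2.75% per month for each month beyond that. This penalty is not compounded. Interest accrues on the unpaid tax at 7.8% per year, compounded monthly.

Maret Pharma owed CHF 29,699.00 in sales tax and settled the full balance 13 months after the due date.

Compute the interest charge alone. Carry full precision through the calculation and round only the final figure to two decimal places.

Interest (7.8%/yr ÷ 12 = 0.65%/month): CHF 29,699.00 × ((1 + 0.0065)^13 − 1) = CHF 2,609.8095…

CHF 2,609.81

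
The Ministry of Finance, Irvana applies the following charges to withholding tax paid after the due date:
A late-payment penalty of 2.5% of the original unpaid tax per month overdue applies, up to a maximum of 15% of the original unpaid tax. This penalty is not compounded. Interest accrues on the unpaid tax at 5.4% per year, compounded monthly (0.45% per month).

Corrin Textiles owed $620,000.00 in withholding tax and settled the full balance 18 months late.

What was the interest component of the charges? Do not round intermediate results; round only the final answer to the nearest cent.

Interest: $620,000.00 × ((1 + 0.0045)^18 − 1) = $620,000.00 × 0.0841739… = $52,187.8048…

$52,187.80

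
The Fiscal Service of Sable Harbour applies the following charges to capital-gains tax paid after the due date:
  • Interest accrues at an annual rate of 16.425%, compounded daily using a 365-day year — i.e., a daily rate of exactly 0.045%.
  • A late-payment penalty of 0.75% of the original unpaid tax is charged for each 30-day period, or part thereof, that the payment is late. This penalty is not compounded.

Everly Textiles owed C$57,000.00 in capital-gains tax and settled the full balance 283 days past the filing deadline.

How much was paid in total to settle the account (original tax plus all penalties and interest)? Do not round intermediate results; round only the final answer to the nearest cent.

C$69,014.57

Penalty periods: ⌈283/30⌉ = 10; penalty = 10 × 0.75% × C$57,000.00 = C$4,275.00
Interest: C$57,000.00 × ((1 + 0.00045)^283 − 1) = C$57,000.00 × 0.13578195… = C$7,739.5710…
Total = C$57,000.00 + C$4,275.0000 + C$7,739.5710… = C$69,014.57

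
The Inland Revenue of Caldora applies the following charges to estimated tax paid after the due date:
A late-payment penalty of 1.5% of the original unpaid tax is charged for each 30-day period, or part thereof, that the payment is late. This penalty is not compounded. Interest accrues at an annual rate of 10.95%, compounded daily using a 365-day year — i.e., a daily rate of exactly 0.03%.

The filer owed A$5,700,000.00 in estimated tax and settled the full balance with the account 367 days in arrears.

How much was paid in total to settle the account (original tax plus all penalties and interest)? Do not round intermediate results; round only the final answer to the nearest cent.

A$7,474,816.24

Penalty periods: ⌈367/30⌉ = 13; penalty = 13 × 1.5% × A$5,700,000.00 = A$1,111,500.00
Interest: A$5,700,000.00 × ((1 + 0.0003)^367 − 1) = A$5,700,000.00 × 0.11637127… = A$663,316.2419…
Total = A$5,700,000.00 + A$1,111,500.0000 + A$663,316.2419… = A$7,474,816.24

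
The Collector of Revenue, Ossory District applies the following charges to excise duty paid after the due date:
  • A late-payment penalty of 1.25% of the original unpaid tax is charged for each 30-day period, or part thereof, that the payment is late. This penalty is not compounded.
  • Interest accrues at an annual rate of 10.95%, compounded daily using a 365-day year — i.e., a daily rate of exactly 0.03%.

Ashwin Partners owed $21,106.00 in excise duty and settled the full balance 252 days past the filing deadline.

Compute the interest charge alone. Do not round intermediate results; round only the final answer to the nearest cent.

$1,657.22

Interest: $21,106.00 × ((1 + 0.0003)^252 − 1) = $21,106.00 × 0.07851885… = $1,657.2188…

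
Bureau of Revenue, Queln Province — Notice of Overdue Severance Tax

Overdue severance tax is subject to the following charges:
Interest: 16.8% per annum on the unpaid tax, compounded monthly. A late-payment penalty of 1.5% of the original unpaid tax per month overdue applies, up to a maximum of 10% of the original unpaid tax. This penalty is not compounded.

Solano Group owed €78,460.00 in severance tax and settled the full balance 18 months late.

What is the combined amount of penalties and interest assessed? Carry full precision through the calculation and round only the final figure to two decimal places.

€30,156.05

Penalty (uncapped): 18 × 1.5% × €78,460.00 = €21,184.20; cap = 10% × €78,460.00 = €7,846.00 → penalty = €7,846.00
Interest (16.8%/yr ÷ 12 = 1.4%/month): €78,460.00 × ((1 + 0.014)^18 − 1) = €22,310.0546…
Penalties + interest = €7,846.0000 + €22,310.0546… = €30,156.05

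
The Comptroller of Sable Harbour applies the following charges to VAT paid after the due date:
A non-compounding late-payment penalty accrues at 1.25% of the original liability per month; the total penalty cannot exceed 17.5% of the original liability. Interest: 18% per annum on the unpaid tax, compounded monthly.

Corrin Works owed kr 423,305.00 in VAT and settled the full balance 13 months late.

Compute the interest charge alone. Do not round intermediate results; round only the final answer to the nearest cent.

kr 90,397.82

Interest (18%/yr ÷ 12 = 1.5%/month): kr 423,305.00 × ((1 + 0.015)^13 − 1) = kr 90,397.8173…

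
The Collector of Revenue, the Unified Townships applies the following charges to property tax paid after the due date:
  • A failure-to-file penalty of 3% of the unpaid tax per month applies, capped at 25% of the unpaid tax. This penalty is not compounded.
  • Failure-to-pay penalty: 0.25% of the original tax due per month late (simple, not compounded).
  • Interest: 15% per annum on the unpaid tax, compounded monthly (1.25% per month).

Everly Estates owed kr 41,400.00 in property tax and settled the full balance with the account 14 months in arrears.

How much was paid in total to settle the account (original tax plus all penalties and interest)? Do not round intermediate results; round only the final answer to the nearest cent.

Failure-to-file: 14 × 3% × kr 41,400.00 = kr 17,388.00, capped at 25% × kr 41,400.00 = kr 10,350.00
Failure-to-pay penalty: 14 × 0.25% × kr 41,400.00 = kr 1,449.00
Interest: kr 41,400.00 × ((1 + 0.0125)^14 − 1) = kr 41,400.00 × 0.1899547… = kr 7,864.1266…
Total = kr 41,400.00 + kr 11,799.0000 + kr 7,864.1266… = kr 61,063.13

kr 61,063.13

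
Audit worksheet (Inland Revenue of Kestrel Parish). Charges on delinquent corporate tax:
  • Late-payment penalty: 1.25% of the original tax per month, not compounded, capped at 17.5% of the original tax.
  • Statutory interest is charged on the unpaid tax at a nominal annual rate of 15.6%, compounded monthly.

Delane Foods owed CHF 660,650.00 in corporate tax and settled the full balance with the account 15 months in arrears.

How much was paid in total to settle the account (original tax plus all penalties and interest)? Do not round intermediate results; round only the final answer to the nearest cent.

CHF 917,500.65

Penalty (uncapped): 15 × 1.25% × CHF 660,650.00 = CHF 123,871.88…; cap = 17.5% × CHF 660,650.00 = CHF 115,613.75 → penalty = CHF 115,613.75
Interest (15.6%/yr ÷ 12 = 1.3%/month): CHF 660,650.00 × ((1 + 0.013)^15 − 1) = CHF 141,236.9019…
Total = CHF 660,650.00 + CHF 115,613.7500 + CHF 141,236.9019… = CHF 917,500.65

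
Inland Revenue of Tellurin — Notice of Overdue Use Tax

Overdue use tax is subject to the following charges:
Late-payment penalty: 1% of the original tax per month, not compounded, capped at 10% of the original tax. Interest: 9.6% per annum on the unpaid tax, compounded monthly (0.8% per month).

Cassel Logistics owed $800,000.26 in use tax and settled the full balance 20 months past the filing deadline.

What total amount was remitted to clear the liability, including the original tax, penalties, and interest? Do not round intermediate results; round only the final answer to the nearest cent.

Penalty (uncapped): 20 × 1% × $800,000.26 = $160,000.05…; cap = 10% × $800,000.26 = $80,000.03… → penalty = $80,000.03…
Interest: $800,000.26 × ((1 + 0.008)^20 − 1) = $800,000.26 × 0.1727640… = $138,211.2797…
Total = $800,000.26 + $80,000.0260 + $138,211.2797… = $1,018,211.57

$1,018,211.57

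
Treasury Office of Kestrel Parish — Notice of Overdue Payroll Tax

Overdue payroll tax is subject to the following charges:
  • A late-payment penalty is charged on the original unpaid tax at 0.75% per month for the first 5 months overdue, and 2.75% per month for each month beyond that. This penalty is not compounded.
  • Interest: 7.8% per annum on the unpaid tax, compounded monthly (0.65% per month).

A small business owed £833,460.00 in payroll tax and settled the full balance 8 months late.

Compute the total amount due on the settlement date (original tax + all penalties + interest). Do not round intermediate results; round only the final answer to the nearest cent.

Penalty, months 1–5: 5 × 0.75% × £833,460.00 = £31,254.75
Penalty, months 6–8: 3 × 2.75% × £833,460.00 = £68,760.45
Interest: £833,460.00 × ((1 + 0.0065)^8 − 1) = £833,460.00 × 0.0531985… = £44,338.8256…
Total = £833,460.00 + £100,015.2000 + £44,338.8256… = £977,814.03

£977,814.03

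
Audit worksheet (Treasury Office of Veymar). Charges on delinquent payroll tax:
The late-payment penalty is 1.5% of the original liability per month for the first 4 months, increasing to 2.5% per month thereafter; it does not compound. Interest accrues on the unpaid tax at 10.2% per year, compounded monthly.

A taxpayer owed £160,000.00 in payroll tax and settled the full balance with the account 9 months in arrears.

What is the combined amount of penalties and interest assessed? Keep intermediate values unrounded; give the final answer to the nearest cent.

£42,264.52

Penalty, months 1–4: 4 × 1.5% × £160,000.00 = £9,600.00
Penalty, months 5–9: 5 × 2.5% × £160,000.00 = £20,000.00
Interest (10.2%/yr ÷ 12 = 0.85%/month): £160,000.00 × ((1 + 0.0085)^9 − 1) = £12,664.5200…
Penalties + interest = £29,600.0000 + £12,664.5200… = £42,264.52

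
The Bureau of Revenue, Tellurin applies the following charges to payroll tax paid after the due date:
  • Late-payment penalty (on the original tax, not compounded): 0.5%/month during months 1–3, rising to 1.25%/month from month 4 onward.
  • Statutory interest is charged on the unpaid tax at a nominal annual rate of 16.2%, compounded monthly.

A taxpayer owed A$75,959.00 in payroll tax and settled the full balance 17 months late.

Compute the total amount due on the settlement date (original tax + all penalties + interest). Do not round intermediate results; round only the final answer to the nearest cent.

A$109,839.83

Penalty, months 1–3: 3 × 0.5% × A$75,959.00 = A$1,139.39…
Penalty, months 4–17: 14 × 1.25% × A$75,959.00 = A$13,292.83…
Interest (16.2%/yr ÷ 12 = 1.35%/month): A$75,959.00 × ((1 + 0.0135)^17 − 1) = A$19,448.6151…
Total = A$75,959.00 + A$14,432.2100 + A$19,448.6151… = A$109,839.83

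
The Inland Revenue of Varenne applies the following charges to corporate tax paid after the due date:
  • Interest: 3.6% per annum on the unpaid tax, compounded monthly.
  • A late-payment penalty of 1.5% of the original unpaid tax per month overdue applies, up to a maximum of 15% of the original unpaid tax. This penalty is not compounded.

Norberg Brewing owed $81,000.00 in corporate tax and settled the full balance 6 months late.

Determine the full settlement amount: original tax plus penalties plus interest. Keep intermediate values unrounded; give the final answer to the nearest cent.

Penalty: 6 × 1.5% × $81,000.00 = $7,290.00 (below the 15% cap of $12,150.00)
Interest (3.6%/yr ÷ 12 = 0.3%/month): $81,000.00 × ((1 + 0.003)^6 − 1) = $1,468.9788…
Total = $81,000.00 + $7,290.0000 + $1,468.9788… = $89,758.98

$89,758.98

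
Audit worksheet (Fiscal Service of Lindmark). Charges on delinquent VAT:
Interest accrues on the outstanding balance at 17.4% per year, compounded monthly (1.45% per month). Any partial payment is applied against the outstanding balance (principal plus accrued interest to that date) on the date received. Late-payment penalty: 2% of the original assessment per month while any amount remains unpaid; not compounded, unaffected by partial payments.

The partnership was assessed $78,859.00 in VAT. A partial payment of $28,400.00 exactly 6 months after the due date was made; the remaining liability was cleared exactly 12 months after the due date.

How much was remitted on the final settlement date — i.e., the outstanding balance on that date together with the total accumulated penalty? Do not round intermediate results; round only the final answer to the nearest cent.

Balance at month 6: $78,859.0000 × (1 + 0.0145)^6 = $85,973.2954…
After $28,400.00 payment: $85,973.2954… − $28,400.00 = $57,573.2954…
Balance at month 12: $57,573.2954… × (1 + 0.0145)^6 = $62,767.2927…
Penalty: 12 × 2% × $78,859.00 = $18,926.16
Final settlement = outstanding balance + penalty = $62,767.2927… + $18,926.16 = $81,693.45

$81,693.45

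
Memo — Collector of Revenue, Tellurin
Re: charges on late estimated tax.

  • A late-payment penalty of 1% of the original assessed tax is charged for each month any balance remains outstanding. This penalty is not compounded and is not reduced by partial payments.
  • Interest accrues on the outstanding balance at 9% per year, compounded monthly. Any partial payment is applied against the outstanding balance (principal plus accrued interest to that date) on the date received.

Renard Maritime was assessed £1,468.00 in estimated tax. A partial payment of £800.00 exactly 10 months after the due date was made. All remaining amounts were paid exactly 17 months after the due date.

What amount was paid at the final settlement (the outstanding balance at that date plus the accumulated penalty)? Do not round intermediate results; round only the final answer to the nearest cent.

£1,073.44

Monthly rate = 9% ÷ 12 = 0.75%
Balance at month 10: £1,468.0000 × (1 + 0.0075)^10 = £1,581.8912…
After £800.00 payment: £1,581.8912… − £800.00 = £781.8912…
Balance at month 17: £781.8912… × (1 + 0.0075)^7 = £823.8757…
Penalty: 17 × 1% × £1,468.00 = £249.56
Final settlement = outstanding balance + penalty = £823.8757… + £249.56 = £1,073.44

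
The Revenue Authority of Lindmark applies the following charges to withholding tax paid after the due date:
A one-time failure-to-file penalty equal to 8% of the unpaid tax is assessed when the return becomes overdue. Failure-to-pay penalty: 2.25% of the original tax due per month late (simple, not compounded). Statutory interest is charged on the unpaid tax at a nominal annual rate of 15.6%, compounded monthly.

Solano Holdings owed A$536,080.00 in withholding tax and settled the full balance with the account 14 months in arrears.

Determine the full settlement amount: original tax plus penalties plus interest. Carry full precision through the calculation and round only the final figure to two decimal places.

A$854,086.97

Failure-to-file penalty: 8% × A$536,080.00 = A$42,886.40
Failure-to-pay penalty: 14 × 2.25% × A$536,080.00 = A$168,865.20
Interest (15.6%/yr ÷ 12 = 1.3%/month): A$536,080.00 × ((1 + 0.013)^14 − 1) = A$106,255.3744…
Total = A$536,080.00 + A$211,751.6000 + A$106,255.3744… = A$854,086.97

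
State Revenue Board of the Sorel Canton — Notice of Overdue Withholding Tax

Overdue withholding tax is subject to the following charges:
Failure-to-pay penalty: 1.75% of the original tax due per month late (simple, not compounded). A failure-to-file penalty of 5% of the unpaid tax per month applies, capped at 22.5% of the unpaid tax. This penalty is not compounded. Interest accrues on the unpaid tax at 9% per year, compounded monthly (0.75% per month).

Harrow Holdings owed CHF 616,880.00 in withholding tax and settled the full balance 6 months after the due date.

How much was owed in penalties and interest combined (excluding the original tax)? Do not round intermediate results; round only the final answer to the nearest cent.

CHF 231,855.73

Failure-to-file: 6 × 5% × CHF 616,880.00 = CHF 185,064.00, capped at 22.5% × CHF 616,880.00 = CHF 138,798.00
Failure-to-pay penalty = 1.75% × CHF 616,880.00 × 6 mo = CHF 64,772.40
Interest: CHF 616,880.00 × ((1 + 0.0075)^6 − 1) = CHF 616,880.00 × 0.0458522… = CHF 28,285.3268…
Penalties + interest = CHF 203,570.4000 + CHF 28,285.3268… = CHF 231,855.73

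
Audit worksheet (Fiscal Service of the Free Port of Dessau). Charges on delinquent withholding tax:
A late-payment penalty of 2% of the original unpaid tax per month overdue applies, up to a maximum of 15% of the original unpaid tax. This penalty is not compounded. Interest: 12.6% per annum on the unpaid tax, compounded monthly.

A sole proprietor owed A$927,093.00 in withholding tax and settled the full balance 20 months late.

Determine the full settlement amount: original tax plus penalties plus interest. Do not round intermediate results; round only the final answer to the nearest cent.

A$1,281,546.72

Penalty (uncapped): 20 × 2% × A$927,093.00 = A$370,837.20; cap = 15% × A$927,093.00 = A$139,063.95 → penalty = A$139,063.95
Interest (12.6%/yr ÷ 12 = 1.05%/month): A$927,093.00 × ((1 + 0.0105)^20 − 1) = A$215,389.7697…
Total = A$927,093.00 + A$139,063.9500 + A$215,389.7697… = A$1,281,546.72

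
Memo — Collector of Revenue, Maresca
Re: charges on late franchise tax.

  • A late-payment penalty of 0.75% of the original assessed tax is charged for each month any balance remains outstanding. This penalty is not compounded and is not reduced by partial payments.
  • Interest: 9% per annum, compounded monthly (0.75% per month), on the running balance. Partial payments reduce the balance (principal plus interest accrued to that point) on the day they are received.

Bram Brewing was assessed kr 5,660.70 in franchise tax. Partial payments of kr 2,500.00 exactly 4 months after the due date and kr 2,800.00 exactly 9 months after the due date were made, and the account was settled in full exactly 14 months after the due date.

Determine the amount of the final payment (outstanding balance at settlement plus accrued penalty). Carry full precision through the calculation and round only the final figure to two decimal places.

Balance at month 4: kr 5,660.7000 × (1 + 0.0075)^4 = kr 5,832.4411…
After kr 2,500.00 payment: kr 5,832.4411… − kr 2,500.00 = kr 3,332.4411…
Balance at month 9: kr 3,332.4411… × (1 + 0.0075)^5 = kr 3,459.2962…
After kr 2,800.00 payment: kr 3,459.2962… − kr 2,800.00 = kr 659.2962…
Balance at month 14: kr 659.2962… × (1 + 0.0075)^5 = kr 684.3935…
Penalty: 14 × 0.75% × kr 5,660.70 = kr 594.37…
Final settlement = outstanding balance + penalty = kr 684.3935… + kr 594.37… = kr 1,278.77

kr 1,278.77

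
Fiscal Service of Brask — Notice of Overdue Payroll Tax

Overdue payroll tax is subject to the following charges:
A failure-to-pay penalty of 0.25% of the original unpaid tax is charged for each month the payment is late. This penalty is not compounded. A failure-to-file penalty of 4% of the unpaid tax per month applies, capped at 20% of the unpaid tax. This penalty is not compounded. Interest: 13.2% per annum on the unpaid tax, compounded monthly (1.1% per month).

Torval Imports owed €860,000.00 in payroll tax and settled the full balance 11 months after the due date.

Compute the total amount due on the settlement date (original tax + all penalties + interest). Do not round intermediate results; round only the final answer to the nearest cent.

Failure-to-file: 11 × 4% × €860,000.00 = €378,400.00, capped at 20% × €860,000.00 = €172,000.00
Failure-to-pay penalty: 11 × 0.25% × €860,000.00 = €23,650.00
Interest: €860,000.00 × ((1 + 0.011)^11 − 1) = €860,000.00 × 0.1278795… = €109,976.3887…
Total = €860,000.00 + €195,650.0000 + €109,976.3887… = €1,165,626.39

€1,165,626.39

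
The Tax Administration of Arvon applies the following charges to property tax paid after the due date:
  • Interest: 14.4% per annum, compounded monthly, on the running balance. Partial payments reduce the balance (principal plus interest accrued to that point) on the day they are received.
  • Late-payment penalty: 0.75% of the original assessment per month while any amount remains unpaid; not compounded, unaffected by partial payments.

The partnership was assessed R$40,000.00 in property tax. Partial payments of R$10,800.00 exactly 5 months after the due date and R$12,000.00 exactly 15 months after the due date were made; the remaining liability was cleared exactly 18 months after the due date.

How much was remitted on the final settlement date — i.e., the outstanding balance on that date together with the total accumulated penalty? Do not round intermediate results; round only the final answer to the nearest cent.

Monthly rate = 14.4% ÷ 12 = 1.2%
Balance at month 5: R$40,000.0000 × (1 + 0.012)^5 = R$42,458.2954…
After R$10,800.00 payment: R$42,458.2954… − R$10,800.00 = R$31,658.2954…
Balance at month 15: R$31,658.2954… × (1 + 0.012)^10 = R$35,669.1411…
After R$12,000.00 payment: R$35,669.1411… − R$12,000.00 = R$23,669.1411…
Balance at month 18: R$23,669.1411… × (1 + 0.012)^3 = R$24,531.4961…
Penalty: 18 × 0.75% × R$40,000.00 = R$5,400.00
Final settlement = outstanding balance + penalty = R$24,531.4961… + R$5,400.00 = R$29,931.50

R$29,931.50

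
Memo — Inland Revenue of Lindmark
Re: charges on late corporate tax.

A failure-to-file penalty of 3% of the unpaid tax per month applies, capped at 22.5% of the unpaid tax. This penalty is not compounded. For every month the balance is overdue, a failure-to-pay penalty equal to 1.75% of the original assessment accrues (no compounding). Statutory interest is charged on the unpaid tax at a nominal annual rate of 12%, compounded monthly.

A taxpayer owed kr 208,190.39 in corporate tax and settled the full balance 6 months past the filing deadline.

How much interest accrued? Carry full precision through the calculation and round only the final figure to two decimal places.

kr 12,807.90

Interest (12%/yr ÷ 12 = 1%/month): kr 208,190.39 × ((1 + 0.01)^6 − 1) = kr 12,807.9041…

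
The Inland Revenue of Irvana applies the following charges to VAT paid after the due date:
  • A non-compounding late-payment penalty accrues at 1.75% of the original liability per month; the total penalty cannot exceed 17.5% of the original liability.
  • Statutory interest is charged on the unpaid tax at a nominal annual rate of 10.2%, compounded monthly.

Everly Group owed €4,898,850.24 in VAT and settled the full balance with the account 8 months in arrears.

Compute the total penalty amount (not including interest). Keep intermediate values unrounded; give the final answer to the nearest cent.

Penalty: 8 × 1.75% × €4,898,850.24 = €685,839.03… (below the 17.5% cap of €857,298.79…)

€685,839.03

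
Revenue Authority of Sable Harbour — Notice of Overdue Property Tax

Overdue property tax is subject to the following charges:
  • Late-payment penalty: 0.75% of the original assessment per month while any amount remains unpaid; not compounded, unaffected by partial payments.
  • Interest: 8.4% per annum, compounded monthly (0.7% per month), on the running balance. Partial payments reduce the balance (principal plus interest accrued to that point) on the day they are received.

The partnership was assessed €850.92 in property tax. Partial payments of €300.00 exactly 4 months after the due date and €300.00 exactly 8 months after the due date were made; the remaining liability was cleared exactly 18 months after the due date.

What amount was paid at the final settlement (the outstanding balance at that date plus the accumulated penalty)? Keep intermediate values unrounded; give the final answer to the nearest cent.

€427.18

Balance at month 4: €850.9200 × (1 + 0.007)^4 = €874.9971…
After €300.00 payment: €874.9971… − €300.00 = €574.9971…
Balance at month 8: €574.9971… × (1 + 0.007)^4 = €591.2669…
After €300.00 payment: €591.2669… − €300.00 = €291.2669…
Balance at month 18: €291.2669… × (1 + 0.007)^10 = €312.3099…
Penalty: 18 × 0.75% × €850.92 = €114.87…
Final settlement = outstanding balance + penalty = €312.3099… + €114.87… = €427.18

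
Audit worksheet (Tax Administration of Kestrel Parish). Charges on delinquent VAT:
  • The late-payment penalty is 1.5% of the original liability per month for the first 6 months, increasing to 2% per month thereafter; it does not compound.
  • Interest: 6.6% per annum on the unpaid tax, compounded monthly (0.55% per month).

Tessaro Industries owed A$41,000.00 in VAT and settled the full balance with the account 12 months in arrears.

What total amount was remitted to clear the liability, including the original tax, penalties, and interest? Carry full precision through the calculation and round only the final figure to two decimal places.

Penalty, months 1–6: 6 × 1.5% × A$41,000.00 = A$3,690.00
Penalty, months 7–12: 6 × 2% × A$41,000.00 = A$4,920.00
Interest: A$41,000.00 × ((1 + 0.0055)^12 − 1) = A$41,000.00 × 0.0680336… = A$2,789.3759…
Total = A$41,000.00 + A$8,610.0000 + A$2,789.3759… = A$52,399.38

A$52,399.38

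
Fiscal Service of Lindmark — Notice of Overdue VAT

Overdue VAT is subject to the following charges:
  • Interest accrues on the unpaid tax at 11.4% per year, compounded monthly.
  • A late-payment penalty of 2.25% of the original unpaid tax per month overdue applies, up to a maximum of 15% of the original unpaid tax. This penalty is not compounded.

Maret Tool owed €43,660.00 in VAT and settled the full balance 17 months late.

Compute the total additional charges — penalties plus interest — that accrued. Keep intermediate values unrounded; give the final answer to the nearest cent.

€14,162.29

Penalty (uncapped): 17 × 2.25% × €43,660.00 = €16,699.95; cap = 15% × €43,660.00 = €6,549.00 → penalty = €6,549.00
Interest (11.4%/yr ÷ 12 = 0.95%/month): €43,660.00 × ((1 + 0.0095)^17 − 1) = €7,613.2949…
Penalties + interest = €6,549.0000 + €7,613.2949… = €14,162.29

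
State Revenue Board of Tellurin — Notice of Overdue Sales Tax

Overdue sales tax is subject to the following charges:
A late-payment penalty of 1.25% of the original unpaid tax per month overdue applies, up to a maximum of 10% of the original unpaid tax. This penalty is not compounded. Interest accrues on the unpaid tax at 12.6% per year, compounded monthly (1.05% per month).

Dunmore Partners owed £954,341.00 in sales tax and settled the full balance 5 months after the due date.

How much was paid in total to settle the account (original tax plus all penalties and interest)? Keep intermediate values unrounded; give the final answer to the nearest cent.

£1,065,153.48

Penalty: 5 × 1.25% × £954,341.00 = £59,646.31… (below the 10% cap of £95,434.10)
Interest: £954,341.00 × ((1 + 0.0105)^5 − 1) = £954,341.00 × 0.0536141… = £51,166.1693…
Total = £954,341.00 + £59,646.3125 + £51,166.1693… = £1,065,153.48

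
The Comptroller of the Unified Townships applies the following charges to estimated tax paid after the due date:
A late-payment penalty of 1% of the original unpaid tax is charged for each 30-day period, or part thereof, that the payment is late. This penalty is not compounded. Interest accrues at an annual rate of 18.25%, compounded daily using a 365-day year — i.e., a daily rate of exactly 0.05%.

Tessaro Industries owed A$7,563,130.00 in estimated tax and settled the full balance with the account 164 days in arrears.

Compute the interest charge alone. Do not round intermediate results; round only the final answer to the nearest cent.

Interest: A$7,563,130.00 × ((1 + 0.0005)^164 − 1) = A$7,563,130.00 × 0.08543357… = A$646,145.1632…

A$646,145.16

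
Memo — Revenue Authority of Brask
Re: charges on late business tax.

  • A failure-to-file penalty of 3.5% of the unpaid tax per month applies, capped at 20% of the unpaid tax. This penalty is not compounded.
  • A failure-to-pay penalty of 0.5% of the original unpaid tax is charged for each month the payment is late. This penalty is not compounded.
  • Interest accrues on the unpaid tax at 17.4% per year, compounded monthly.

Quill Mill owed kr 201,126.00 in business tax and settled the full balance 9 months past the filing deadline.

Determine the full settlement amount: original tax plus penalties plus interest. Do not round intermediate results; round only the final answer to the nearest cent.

kr 278,223.78

Failure-to-file: 9 × 3.5% × kr 201,126.00 = kr 63,354.69, capped at 20% × kr 201,126.00 = kr 40,225.20
Failure-to-pay penalty = 0.5% × kr 201,126.00 × 9 mo = kr 9,050.67
Interest (17.4%/yr ÷ 12 = 1.45%/month): kr 201,126.00 × ((1 + 0.0145)^9 − 1) = kr 27,821.9076…
Total = kr 201,126.00 + kr 49,275.8700 + kr 27,821.9076… = kr 278,223.78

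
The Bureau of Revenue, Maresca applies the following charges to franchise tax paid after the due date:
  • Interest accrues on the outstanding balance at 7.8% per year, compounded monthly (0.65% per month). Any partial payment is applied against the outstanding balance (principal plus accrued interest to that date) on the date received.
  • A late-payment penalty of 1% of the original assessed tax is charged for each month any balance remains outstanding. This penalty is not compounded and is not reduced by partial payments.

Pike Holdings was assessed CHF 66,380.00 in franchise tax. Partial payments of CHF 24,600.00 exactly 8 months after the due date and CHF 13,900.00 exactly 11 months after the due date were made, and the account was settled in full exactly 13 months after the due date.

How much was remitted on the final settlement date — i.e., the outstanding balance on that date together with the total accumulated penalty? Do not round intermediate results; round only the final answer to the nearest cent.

Balance at month 8: CHF 66,380.0000 × (1 + 0.0065)^8 = CHF 69,911.3167…
After CHF 24,600.00 payment: CHF 69,911.3167… − CHF 24,600.00 = CHF 45,311.3167…
Balance at month 11: CHF 45,311.3167… × (1 + 0.0065)^3 = CHF 46,200.6431…
After CHF 13,900.00 payment: CHF 46,200.6431… − CHF 13,900.00 = CHF 32,300.6431…
Balance at month 13: CHF 32,300.6431… × (1 + 0.0065)^2 = CHF 32,721.9161…
Penalty: 13 × 1% × CHF 66,380.00 = CHF 8,629.40
Final settlement = outstanding balance + penalty = CHF 32,721.9161… + CHF 8,629.40 = CHF 41,351.32

CHF 41,351.32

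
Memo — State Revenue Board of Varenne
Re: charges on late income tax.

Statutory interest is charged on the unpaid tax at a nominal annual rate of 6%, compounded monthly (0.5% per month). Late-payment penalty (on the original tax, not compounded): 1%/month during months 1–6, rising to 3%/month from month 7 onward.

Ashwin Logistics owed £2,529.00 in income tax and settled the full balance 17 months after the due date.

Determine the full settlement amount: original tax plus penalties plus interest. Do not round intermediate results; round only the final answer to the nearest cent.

Penalty, months 1–6: 6 × 1% × £2,529.00 = £151.74
Penalty, months 7–17: 11 × 3% × £2,529.00 = £834.57
Interest: £2,529.00 × ((1 + 0.005)^17 − 1) = £2,529.00 × 0.0884865… = £223.7824…
Total = £2,529.00 + £986.3100 + £223.7824… = £3,739.09

£3,739.09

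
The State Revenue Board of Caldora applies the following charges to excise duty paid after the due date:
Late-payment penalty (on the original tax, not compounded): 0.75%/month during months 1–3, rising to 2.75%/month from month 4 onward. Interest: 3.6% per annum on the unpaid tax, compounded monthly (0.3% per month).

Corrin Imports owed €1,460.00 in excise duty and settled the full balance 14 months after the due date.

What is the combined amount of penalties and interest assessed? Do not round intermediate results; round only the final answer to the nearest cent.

Penalty, months 1–3: 3 × 0.75% × €1,460.00 = €32.85
Penalty, months 4–14: 11 × 2.75% × €1,460.00 = €441.65
Interest: €1,460.00 × ((1 + 0.003)^14 − 1) = €1,460.00 × 0.0428289… = €62.5302…
Penalties + interest = €474.5000 + €62.5302… = €537.03

€537.03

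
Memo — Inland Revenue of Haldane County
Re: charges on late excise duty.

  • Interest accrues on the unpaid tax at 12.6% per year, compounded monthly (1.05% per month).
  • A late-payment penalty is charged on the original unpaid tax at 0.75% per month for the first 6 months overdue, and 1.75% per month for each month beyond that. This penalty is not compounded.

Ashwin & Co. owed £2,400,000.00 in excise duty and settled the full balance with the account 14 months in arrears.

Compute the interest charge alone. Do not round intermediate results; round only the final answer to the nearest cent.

£377,919.73

Interest: £2,400,000.00 × ((1 + 0.0105)^14 − 1) = £2,400,000.00 × 0.1574666… = £377,919.7255…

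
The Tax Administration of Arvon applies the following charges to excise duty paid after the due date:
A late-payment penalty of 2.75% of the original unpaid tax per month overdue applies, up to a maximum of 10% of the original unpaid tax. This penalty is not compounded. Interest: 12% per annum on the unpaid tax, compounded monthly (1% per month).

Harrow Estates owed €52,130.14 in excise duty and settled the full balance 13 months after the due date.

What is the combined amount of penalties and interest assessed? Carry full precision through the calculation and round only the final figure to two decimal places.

Penalty (uncapped): 13 × 2.75% × €52,130.14 = €18,636.53…; cap = 10% × €52,130.14 = €5,213.01… → penalty = €5,213.01…
Interest: €52,130.14 × ((1 + 0.01)^13 − 1) = €52,130.14 × 0.1380933… = €7,198.8220…
Penalties + interest = €5,213.0140 + €7,198.8220… = €12,411.84

€12,411.84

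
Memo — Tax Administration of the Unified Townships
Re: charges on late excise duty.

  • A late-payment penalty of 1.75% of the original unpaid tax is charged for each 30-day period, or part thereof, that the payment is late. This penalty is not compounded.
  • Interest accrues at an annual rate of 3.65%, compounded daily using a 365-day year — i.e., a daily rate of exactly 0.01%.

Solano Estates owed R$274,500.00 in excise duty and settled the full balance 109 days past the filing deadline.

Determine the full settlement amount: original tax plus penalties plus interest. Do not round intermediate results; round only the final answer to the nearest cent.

Penalty periods: ⌈109/30⌉ = 4; penalty = 4 × 1.75% × R$274,500.00 = R$19,215.00
Interest: R$274,500.00 × ((1 + 0.0001)^109 − 1) = R$274,500.00 × 0.01095907… = R$3,008.2648…
Total = R$274,500.00 + R$19,215.0000 + R$3,008.2648… = R$296,723.26

R$296,723.26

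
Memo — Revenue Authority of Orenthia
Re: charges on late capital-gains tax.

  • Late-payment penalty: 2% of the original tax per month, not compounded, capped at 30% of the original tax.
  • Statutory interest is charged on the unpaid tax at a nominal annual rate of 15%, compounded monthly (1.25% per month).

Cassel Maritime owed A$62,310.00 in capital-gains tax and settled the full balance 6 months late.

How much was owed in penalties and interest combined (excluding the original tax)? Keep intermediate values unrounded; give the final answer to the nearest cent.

A$12,298.95

Penalty: 6 × 2% × A$62,310.00 = A$7,477.20 (below the 30% cap of A$18,693.00)
Interest: A$62,310.00 × ((1 + 0.0125)^6 − 1) = A$62,310.00 × 0.0773832… = A$4,821.7460…
Penalties + interest = A$7,477.2000 + A$4,821.7460… = A$12,298.95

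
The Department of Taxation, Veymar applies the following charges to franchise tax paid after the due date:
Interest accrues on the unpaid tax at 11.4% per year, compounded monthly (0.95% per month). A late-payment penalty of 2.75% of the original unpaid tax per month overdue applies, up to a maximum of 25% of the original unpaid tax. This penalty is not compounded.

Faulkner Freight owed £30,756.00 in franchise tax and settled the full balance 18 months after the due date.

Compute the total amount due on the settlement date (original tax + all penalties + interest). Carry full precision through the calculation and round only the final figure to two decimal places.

Penalty (uncapped): 18 × 2.75% × £30,756.00 = £15,224.22; cap = 25% × £30,756.00 = £7,689.00 → penalty = £7,689.00
Interest: £30,756.00 × ((1 + 0.0095)^18 − 1) = £30,756.00 × 0.1855335… = £5,706.2674…
Total = £30,756.00 + £7,689.0000 + £5,706.2674… = £44,151.27

£44,151.27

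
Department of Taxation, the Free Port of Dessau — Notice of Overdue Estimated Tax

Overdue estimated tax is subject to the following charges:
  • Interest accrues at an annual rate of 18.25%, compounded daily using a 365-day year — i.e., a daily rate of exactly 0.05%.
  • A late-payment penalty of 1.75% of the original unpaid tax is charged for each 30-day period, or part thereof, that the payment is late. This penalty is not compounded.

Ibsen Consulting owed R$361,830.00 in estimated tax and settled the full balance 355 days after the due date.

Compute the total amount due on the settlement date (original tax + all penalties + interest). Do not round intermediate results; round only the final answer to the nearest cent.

R$508,072.67

Penalty periods: ⌈355/30⌉ = 12; penalty = 12 × 1.75% × R$361,830.00 = R$75,984.30
Interest: R$361,830.00 × ((1 + 0.0005)^355 − 1) = R$361,830.00 × 0.19417508… = R$70,258.3702…
Total = R$361,830.00 + R$75,984.3000 + R$70,258.3702… = R$508,072.67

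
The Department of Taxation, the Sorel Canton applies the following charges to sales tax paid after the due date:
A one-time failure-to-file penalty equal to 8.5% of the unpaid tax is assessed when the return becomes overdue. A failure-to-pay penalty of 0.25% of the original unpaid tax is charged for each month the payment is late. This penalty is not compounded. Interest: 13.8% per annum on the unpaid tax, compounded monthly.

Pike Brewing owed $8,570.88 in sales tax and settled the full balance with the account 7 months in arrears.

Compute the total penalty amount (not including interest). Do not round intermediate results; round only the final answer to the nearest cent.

Failure-to-file penalty: 8.5% × $8,570.88 = $728.52…
Failure-to-pay penalty = 0.25% × $8,570.88 × 7 mo = $149.99…
Total penalty = $728.52… + $149.99… = $878.52

$878.52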